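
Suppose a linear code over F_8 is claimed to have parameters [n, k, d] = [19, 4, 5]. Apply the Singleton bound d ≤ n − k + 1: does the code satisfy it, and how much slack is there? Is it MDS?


Singleton RHS = n − k + 1 = 16, slack = 11, bound satisfied, not MDS.

Singleton bound: d ≤ n − k + 1.
Here n = 19, k = 4, so n − k + 1 = 16.
Given d = 5, check d ≤ 16: YES.
Slack = (n − k + 1) − d = 11.
The code is NOT MDS (slack = 11 > 0).
Description: the claimed parameters are [19, 4, 5]_8; such a code would be non-MDS.


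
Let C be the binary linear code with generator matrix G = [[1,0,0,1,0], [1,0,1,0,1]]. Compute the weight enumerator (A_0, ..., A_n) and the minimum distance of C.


Weight distribution: A_0 = 1, A_2 = 1, A_3 = 2. Minimum distance d = 2.

Enumerate all 2^2 = 4 messages m ∈ F_2^2.
For each, compute codeword c = mG in F_2^5, then tally its weight.
  m = 00 → c = 00000, weight = 0.
  m = 10 → c = 10010, weight = 2.
  m = 01 → c = 10101, weight = 3.
  m = 11 → c = 00111, weight = 3.
Tally weights:
  weight 0: 1 codewords.
  weight 2: 1 codewords.
  weight 3: 2 codewords.
Minimum distance d = smallest w > 0 with A_w > 0 = 2.
Sanity: Σ A_w = 4 = 2^2 = 4 ✓.


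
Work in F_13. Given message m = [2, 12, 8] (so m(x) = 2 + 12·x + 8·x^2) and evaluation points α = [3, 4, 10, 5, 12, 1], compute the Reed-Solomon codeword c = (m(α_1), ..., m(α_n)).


c = [6, 9, 12, 2, 11, 9]

Message polynomial: m(x) = 2 + 12·x + 8·x^2 (mod 13).
For each evaluation point α_i, compute m(α_i) mod 13:
  α_1 = 3: Horner steps 8 → 10 → 6, so m(3) = 6.
  α_2 = 4: Horner steps 8 → 5 → 9, so m(4) = 9.
  α_3 = 10: Horner steps 8 → 1 → 12, so m(10) = 12.
  α_4 = 5: Horner steps 8 → 0 → 2, so m(5) = 2.
  α_5 = 12: Horner steps 8 → 4 → 11, so m(12) = 11.
  α_6 = 1: Horner steps 8 → 7 → 9, so m(1) = 9.
Codeword c = [6, 9, 12, 2, 11, 9] ∈ F_13^6.


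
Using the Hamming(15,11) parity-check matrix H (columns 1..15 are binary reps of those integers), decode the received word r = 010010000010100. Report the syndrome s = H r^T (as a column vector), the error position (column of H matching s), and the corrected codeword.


s = (0, 0, 0, 1)^T, error position = 1, corrected codeword c = 110010000010100

Compute s = H r^T mod 2 one row at a time:
  s_1 = 0 + 0 + 0 + 1 + 0 + 1 + 0 + 0 = 2 ≡ 0 (mod 2).
  s_2 = 0 + 1 + 0 + 0 + 0 + 1 + 0 + 0 = 2 ≡ 0 (mod 2).
  s_3 = 1 + 0 + 0 + 0 + 0 + 1 + 0 + 0 = 2 ≡ 0 (mod 2).
  s_4 = 0 + 0 + 1 + 0 + 0 + 1 + 1 + 0 = 3 ≡ 1 (mod 2).
s = (0, 0, 0, 1)^T — this equals column 1 of H (binary 0001), so error is at position 1.
Correct: flip bit 1 of r = 010010000010100 to get c = 110010000010100.


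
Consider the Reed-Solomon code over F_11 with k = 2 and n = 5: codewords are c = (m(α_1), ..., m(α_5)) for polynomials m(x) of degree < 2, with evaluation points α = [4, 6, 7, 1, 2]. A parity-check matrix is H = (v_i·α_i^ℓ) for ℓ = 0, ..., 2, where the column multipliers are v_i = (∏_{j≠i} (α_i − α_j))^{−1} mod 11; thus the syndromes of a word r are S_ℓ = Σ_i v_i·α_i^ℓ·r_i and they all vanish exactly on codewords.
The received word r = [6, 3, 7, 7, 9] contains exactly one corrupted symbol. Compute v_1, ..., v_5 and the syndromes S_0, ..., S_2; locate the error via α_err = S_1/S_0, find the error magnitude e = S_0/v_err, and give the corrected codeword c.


S = (1, 1, 1), error at position 4, error magnitude e = 2, c = [6, 3, 7, 5, 9].

Step 1: column multipliers v_i = (∏_{j≠i}(α_i − α_j))^{−1} mod 11.
  i = 1 (α = 4): (4−6)(4−7)(4−1)(4−2) = (−2)·(−3)·3·2 = 36 ≡ 3, so v_1 = 3^{−1} = 4 (mod 11).
  i = 2 (α = 6): (6−4)(6−7)(6−1)(6−2) = 2·(−1)·5·4 = −40 ≡ 4, so v_2 = 4^{−1} = 3 (mod 11).
  i = 3 (α = 7): (7−4)(7−6)(7−1)(7−2) = 3·1·6·5 = 90 ≡ 2, so v_3 = 2^{−1} = 6 (mod 11).
  i = 4 (α = 1): (1−4)(1−6)(1−7)(1−2) = (−3)·(−5)·(−6)·(−1) = 90 ≡ 2, so v_4 = 2^{−1} = 6 (mod 11).
  i = 5 (α = 2): (2−4)(2−6)(2−7)(2−1) = (−2)·(−4)·(−5)·1 = −40 ≡ 4, so v_5 = 4^{−1} = 3 (mod 11).
  v = [4, 3, 6, 6, 3].
Step 2: syndromes of r = [6, 3, 7, 7, 9] (all sums mod 11).
  S_0 = Σ v_i r_i = 4·6 + 3·3 + 6·7 + 6·7 + 3·9 = 144 ≡ 1.
  S_1 = Σ v_i α_i r_i = 4·4·6 + 3·6·3 + 6·7·7 + 6·1·7 + 3·2·9 = 540 ≡ 1.
  α_i^2 mod 11 = [5, 3, 5, 1, 4].
  S_2 = Σ v_i α_i^2 r_i = 4·5·6 + 3·3·3 + 6·5·7 + 6·1·7 + 3·4·9 = 507 ≡ 1.
  S = (1, 1, 1) ≠ 0, so r is not a codeword (an error is present).
Step 3: locate the error. For a single error e at position i, S_ℓ = v_i·e·α_i^ℓ, so α_err = S_1/S_0.
  S_0^{−1} = 1^{−1} = 1 (mod 11), so α_err = 1·1 = 1 ≡ 1 = α_4. Error position i = 4.
  Consistency check: S_2/S_1 = 1·1 = 1 ≡ 1 = α_err ✓ (single-error assumption holds).
Step 4: error magnitude e = S_0/v_4 = S_0·∏_{j≠4}(α_4 − α_j) = 1·2 = 2 ≡ 2 (mod 11).
Step 5: correct position 4: c_4 = r_4 − e = 7 − 2 ≡ 5 (mod 11). Hence c = [6, 3, 7, 5, 9].
  Check: interpolating c through the α_i gives m(x) = 1 + 4·x (degree < 2) with m(α_i) = c_i for every i, so c is indeed a codeword.


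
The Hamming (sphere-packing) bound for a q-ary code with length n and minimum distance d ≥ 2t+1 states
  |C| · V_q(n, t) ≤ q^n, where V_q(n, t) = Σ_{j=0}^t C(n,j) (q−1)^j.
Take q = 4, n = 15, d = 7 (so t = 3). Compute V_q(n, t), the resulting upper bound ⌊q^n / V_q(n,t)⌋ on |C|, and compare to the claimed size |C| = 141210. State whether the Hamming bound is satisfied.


V_q(n, t) = 13276, q^n = 1073741824, Hamming bound = 80878, |C| = 141210 > bound (violated).

Step 1: Compute V_q(n, t) = Σ_{j=0}^3 C(n, j) (q−1)^j.
  j = 0: C(15,0)·(3)^0 = 1·1 = 1.
  j = 1: C(15,1)·(3)^1 = 15·3 = 45.
  j = 2: C(15,2)·(3)^2 = 105·9 = 945.
  j = 3: C(15,3)·(3)^3 = 455·27 = 12285.
  V_q(n, t) = 1 + 45 + 945 + 12285 = 13276.
Step 2: q^n = 4^15 = 1073741824.
Step 3: Hamming bound ⌊q^n / V_q(n,t)⌋ = ⌊1073741824/13276⌋ = 80878.
Step 4: Compare |C| = 141210 to 80878: violated.
The claimed |C| lies above the Hamming bound, so no 4-ary code of length 15 with d ≥ 7 can have 141210 codewords.


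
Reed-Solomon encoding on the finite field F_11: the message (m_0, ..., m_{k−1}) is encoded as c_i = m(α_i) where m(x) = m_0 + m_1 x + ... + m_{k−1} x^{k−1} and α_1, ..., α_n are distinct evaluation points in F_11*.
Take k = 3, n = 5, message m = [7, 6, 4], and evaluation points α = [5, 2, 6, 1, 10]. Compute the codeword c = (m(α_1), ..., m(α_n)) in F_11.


c = [5, 2, 0, 6, 5]

Message polynomial: m(x) = 7 + 6·x + 4·x^2 (mod 11).
For each evaluation point α_i, compute m(α_i) mod 11:
  α_1 = 5: Horner steps 4 → 4 → 5, so m(5) = 5.
  α_2 = 2: Horner steps 4 → 3 → 2, so m(2) = 2.
  α_3 = 6: Horner steps 4 → 8 → 0, so m(6) = 0.
  α_4 = 1: Horner steps 4 → 10 → 6, so m(1) = 6.
  α_5 = 10: Horner steps 4 → 2 → 5, so m(10) = 5.
Codeword c = [5, 2, 0, 6, 5] ∈ F_11^5.


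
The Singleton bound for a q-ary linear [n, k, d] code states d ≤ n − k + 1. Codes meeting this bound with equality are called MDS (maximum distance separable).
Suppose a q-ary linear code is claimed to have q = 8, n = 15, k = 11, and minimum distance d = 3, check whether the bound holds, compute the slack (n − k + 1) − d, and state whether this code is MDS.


Singleton RHS = n − k + 1 = 5, slack = 2, bound satisfied, not MDS.

Singleton bound: d ≤ n − k + 1.
Here n = 15, k = 11, so n − k + 1 = 5.
Given d = 3, check d ≤ 5: YES.
Slack = (n − k + 1) − d = 2.
The code is NOT MDS (slack = 2 > 0).
Description: the claimed parameters are [15, 11, 3]_8; such a code would be non-MDS.


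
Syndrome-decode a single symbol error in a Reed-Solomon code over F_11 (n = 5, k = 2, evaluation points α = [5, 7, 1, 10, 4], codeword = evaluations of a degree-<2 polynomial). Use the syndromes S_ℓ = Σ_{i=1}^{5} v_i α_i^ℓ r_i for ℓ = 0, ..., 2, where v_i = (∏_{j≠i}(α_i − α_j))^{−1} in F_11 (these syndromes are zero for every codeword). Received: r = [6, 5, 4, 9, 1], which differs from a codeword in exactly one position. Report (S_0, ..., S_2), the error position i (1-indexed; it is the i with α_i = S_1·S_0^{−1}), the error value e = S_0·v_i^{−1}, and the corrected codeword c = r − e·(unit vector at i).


S = (4, 4, 4), error at position 3, error magnitude e = 7, c = [6, 5, 8, 9, 1].

Step 1: column multipliers v_i = (∏_{j≠i}(α_i − α_j))^{−1} mod 11.
  i = 1 (α = 5): (5−7)(5−1)(5−10)(5−4) = (−2)·4·(−5)·1 = 40 ≡ 7, so v_1 = 7^{−1} = 8 (mod 11).
  i = 2 (α = 7): (7−5)(7−1)(7−10)(7−4) = 2·6·(−3)·3 = −108 ≡ 2, so v_2 = 2^{−1} = 6 (mod 11).
  i = 3 (α = 1): (1−5)(1−7)(1−10)(1−4) = (−4)·(−6)·(−9)·(−3) = 648 ≡ 10, so v_3 = 10^{−1} = 10 (mod 11).
  i = 4 (α = 10): (10−5)(10−7)(10−1)(10−4) = 5·3·9·6 = 810 ≡ 7, so v_4 = 7^{−1} = 8 (mod 11).
  i = 5 (α = 4): (4−5)(4−7)(4−1)(4−10) = (−1)·(−3)·3·(−6) = −54 ≡ 1, so v_5 = 1^{−1} = 1 (mod 11).
  v = [8, 6, 10, 8, 1].
Step 2: syndromes of r = [6, 5, 4, 9, 1] (all sums mod 11).
  S_0 = Σ v_i r_i = 8·6 + 6·5 + 10·4 + 8·9 + 1·1 = 191 ≡ 4.
  S_1 = Σ v_i α_i r_i = 8·5·6 + 6·7·5 + 10·1·4 + 8·10·9 + 1·4·1 = 1214 ≡ 4.
  α_i^2 mod 11 = [3, 5, 1, 1, 5].
  S_2 = Σ v_i α_i^2 r_i = 8·3·6 + 6·5·5 + 10·1·4 + 8·1·9 + 1·5·1 = 411 ≡ 4.
  S = (4, 4, 4) ≠ 0, so r is not a codeword (an error is present).
Step 3: locate the error. For a single error e at position i, S_ℓ = v_i·e·α_i^ℓ, so α_err = S_1/S_0.
  S_0^{−1} = 4^{−1} = 3 (mod 11), so α_err = 4·3 = 12 ≡ 1 = α_3. Error position i = 3.
  Consistency check: S_2/S_1 = 4·3 = 12 ≡ 1 = α_err ✓ (single-error assumption holds).
Step 4: error magnitude e = S_0/v_3 = S_0·∏_{j≠3}(α_3 − α_j) = 4·10 = 40 ≡ 7 (mod 11).
Step 5: correct position 3: c_3 = r_3 − e = 4 − 7 ≡ 8 (mod 11). Hence c = [6, 5, 8, 9, 1].
  Check: interpolating c through the α_i gives m(x) = 3 + 5·x (degree < 2) with m(α_i) = c_i for every i, so c is indeed a codeword.


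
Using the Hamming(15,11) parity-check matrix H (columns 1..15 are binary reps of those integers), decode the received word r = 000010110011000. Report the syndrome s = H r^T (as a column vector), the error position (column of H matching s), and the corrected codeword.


s = (1, 1, 0, 1)^T, error position = 13, corrected codeword c = 000010110011100

Compute s = H r^T mod 2 one row at a time:
  s_1 = 1 + 0 + 0 + 1 + 1 + 0 + 0 + 0 = 3 ≡ 1 (mod 2).
  s_2 = 0 + 1 + 0 + 1 + 1 + 0 + 0 + 0 = 3 ≡ 1 (mod 2).
  s_3 = 0 + 0 + 0 + 1 + 0 + 1 + 0 + 0 = 2 ≡ 0 (mod 2).
  s_4 = 0 + 0 + 1 + 1 + 0 + 1 + 0 + 0 = 3 ≡ 1 (mod 2).
s = (1, 1, 0, 1)^T — this equals column 13 of H (binary 1101), so error is at position 13.
Correct: flip bit 13 of r = 000010110011000 to get c = 000010110011100.


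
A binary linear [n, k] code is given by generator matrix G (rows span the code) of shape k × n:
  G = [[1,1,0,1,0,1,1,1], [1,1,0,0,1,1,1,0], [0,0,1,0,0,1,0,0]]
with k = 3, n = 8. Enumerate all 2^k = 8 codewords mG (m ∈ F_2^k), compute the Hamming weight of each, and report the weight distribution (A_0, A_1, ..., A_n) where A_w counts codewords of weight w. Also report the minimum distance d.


Weight distribution: A_0 = 1, A_2 = 1, A_3 = 1, A_5 = 3, A_6 = 2. Minimum distance d = 2.

Enumerate all 2^3 = 8 messages m ∈ F_2^3.
For each, compute codeword c = mG in F_2^8, then tally its weight.
  m = 000 → c = 00000000, weight = 0.
  m = 100 → c = 11010111, weight = 6.
  m = 010 → c = 11001110, weight = 5.
  m = 110 → c = 00011001, weight = 3.
  m = 001 → c = 00100100, weight = 2.
  m = 101 → c = 11110011, weight = 6.
  m = 011 → c = 11101010, weight = 5.
  m = 111 → c = 00111101, weight = 5.
Tally weights:
  weight 0: 1 codewords.
  weight 2: 1 codewords.
  weight 3: 1 codewords.
  weight 5: 3 codewords.
  weight 6: 2 codewords.
Minimum distance d = smallest w > 0 with A_w > 0 = 2.
Sanity: Σ A_w = 8 = 2^3 = 8 ✓.


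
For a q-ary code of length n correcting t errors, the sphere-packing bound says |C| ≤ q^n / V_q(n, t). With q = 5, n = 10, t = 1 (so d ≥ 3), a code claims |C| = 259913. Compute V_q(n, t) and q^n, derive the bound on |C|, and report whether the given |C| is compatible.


V_q(n, t) = 41, q^n = 9765625, Hamming bound = 238185, |C| = 259913 > bound (violated).

Step 1: Compute V_q(n, t) = Σ_{j=0}^1 C(n, j) (q−1)^j.
  j = 0: C(10,0)·(4)^0 = 1·1 = 1.
  j = 1: C(10,1)·(4)^1 = 10·4 = 40.
  V_q(n, t) = 1 + 40 = 41.
Step 2: q^n = 5^10 = 9765625.
Step 3: Hamming bound ⌊q^n / V_q(n,t)⌋ = ⌊9765625/41⌋ = 238185.
Step 4: Compare |C| = 259913 to 238185: violated.
The claimed |C| lies above the Hamming bound, so no 5-ary code of length 10 with d ≥ 3 can have 259913 codewords.


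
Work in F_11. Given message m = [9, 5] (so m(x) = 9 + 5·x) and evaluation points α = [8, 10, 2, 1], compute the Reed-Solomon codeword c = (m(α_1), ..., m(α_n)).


c = [5, 4, 8, 3]

Message polynomial: m(x) = 9 + 5·x (mod 11).
For each evaluation point α_i, compute m(α_i) mod 11:
  α_1 = 8: Horner steps 5 → 5, so m(8) = 5.
  α_2 = 10: Horner steps 5 → 4, so m(10) = 4.
  α_3 = 2: Horner steps 5 → 8, so m(2) = 8.
  α_4 = 1: Horner steps 5 → 3, so m(1) = 3.
Codeword c = [5, 4, 8, 3] ∈ F_11^4.


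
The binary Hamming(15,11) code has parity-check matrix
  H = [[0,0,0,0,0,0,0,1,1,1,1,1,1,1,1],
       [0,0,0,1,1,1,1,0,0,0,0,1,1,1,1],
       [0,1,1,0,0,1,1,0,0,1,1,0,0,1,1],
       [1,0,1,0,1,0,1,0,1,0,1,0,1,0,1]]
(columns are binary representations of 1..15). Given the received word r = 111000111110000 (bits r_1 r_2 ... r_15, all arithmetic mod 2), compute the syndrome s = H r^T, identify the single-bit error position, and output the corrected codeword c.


s = (0, 1, 1, 1)^T, error position = 7, corrected codeword c = 111000011110000

Compute s = H r^T mod 2 one row at a time:
  s_1 = 1 + 1 + 1 + 1 + 0 + 0 + 0 + 0 = 4 ≡ 0 (mod 2).
  s_2 = 0 + 0 + 0 + 1 + 0 + 0 + 0 + 0 = 1 ≡ 1 (mod 2).
  s_3 = 1 + 1 + 0 + 1 + 1 + 1 + 0 + 0 = 5 ≡ 1 (mod 2).
  s_4 = 1 + 1 + 0 + 1 + 1 + 1 + 0 + 0 = 5 ≡ 1 (mod 2).
s = (0, 1, 1, 1)^T — this equals column 7 of H (binary 0111), so error is at position 7.
Correct: flip bit 7 of r = 111000111110000 to get c = 111000011110000.


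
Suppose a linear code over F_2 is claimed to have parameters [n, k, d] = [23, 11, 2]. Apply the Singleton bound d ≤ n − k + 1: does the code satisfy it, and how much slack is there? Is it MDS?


Singleton RHS = n − k + 1 = 13, slack = 11, bound satisfied, not MDS.

Singleton bound: d ≤ n − k + 1.
Here n = 23, k = 11, so n − k + 1 = 13.
Given d = 2, check d ≤ 13: YES.
Slack = (n − k + 1) − d = 11.
The code is NOT MDS (slack = 11 > 0).
Description: the claimed parameters are [23, 11, 2]_2; such a code would be non-MDS.


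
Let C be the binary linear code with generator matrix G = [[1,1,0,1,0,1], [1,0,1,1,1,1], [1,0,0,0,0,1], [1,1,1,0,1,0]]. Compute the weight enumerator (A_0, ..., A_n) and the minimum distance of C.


Weight distribution: A_0 = 1, A_1 = 2, A_2 = 2, A_3 = 4, A_4 = 5, A_5 = 2. Minimum distance d = 1.

Enumerate all 2^4 = 16 messages m ∈ F_2^4.
For each, compute codeword c = mG in F_2^6, then tally its weight.
  m = 0000 → c = 000000, weight = 0.
  m = 1000 → c = 110101, weight = 4.
  m = 0100 → c = 101111, weight = 5.
  m = 1100 → c = 011010, weight = 3.
  m = 0010 → c = 100001, weight = 2.
  m = 1010 → c = 010100, weight = 2.
  m = 0110 → c = 001110, weight = 3.
  m = 1110 → c = 111011, weight = 5.
  m = 0001 → c = 111010, weight = 4.
  m = 1001 → c = 001111, weight = 4.
  m = 0101 → c = 010101, weight = 3.
  m = 1101 → c = 100000, weight = 1.
  m = 0011 → c = 011011, weight = 4.
  m = 1011 → c = 101110, weight = 4.
  m = 0111 → c = 110100, weight = 3.
  m = 1111 → c = 000001, weight = 1.
Tally weights:
  weight 0: 1 codewords.
  weight 1: 2 codewords.
  weight 2: 2 codewords.
  weight 3: 4 codewords.
  weight 4: 5 codewords.
  weight 5: 2 codewords.
Minimum distance d = smallest w > 0 with A_w > 0 = 1.
Sanity: Σ A_w = 16 = 2^4 = 16 ✓.


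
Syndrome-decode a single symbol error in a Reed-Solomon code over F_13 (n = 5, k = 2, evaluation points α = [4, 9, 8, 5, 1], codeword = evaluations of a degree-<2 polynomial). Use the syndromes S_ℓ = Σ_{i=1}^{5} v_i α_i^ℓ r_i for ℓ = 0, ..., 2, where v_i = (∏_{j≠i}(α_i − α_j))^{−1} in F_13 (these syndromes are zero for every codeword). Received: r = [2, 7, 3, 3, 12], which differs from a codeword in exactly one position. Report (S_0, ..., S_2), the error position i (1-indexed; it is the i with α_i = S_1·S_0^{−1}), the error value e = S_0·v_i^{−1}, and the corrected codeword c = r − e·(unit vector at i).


S = (7, 4, 6), error at position 3, error magnitude e = 10, c = [2, 7, 6, 3, 12].

Step 1: column multipliers v_i = (∏_{j≠i}(α_i − α_j))^{−1} mod 13.
  i = 1 (α = 4): (4−9)(4−8)(4−5)(4−1) = (−5)·(−4)·(−1)·3 = −60 ≡ 5, so v_1 = 5^{−1} = 8 (mod 13).
  i = 2 (α = 9): (9−4)(9−8)(9−5)(9−1) = 5·1·4·8 = 160 ≡ 4, so v_2 = 4^{−1} = 10 (mod 13).
  i = 3 (α = 8): (8−4)(8−9)(8−5)(8−1) = 4·(−1)·3·7 = −84 ≡ 7, so v_3 = 7^{−1} = 2 (mod 13).
  i = 4 (α = 5): (5−4)(5−9)(5−8)(5−1) = 1·(−4)·(−3)·4 = 48 ≡ 9, so v_4 = 9^{−1} = 3 (mod 13).
  i = 5 (α = 1): (1−4)(1−9)(1−8)(1−5) = (−3)·(−8)·(−7)·(−4) = 672 ≡ 9, so v_5 = 9^{−1} = 3 (mod 13).
  v = [8, 10, 2, 3, 3].
Step 2: syndromes of r = [2, 7, 3, 3, 12] (all sums mod 13).
  S_0 = Σ v_i r_i = 8·2 + 10·7 + 2·3 + 3·3 + 3·12 = 137 ≡ 7.
  S_1 = Σ v_i α_i r_i = 8·4·2 + 10·9·7 + 2·8·3 + 3·5·3 + 3·1·12 = 823 ≡ 4.
  α_i^2 mod 13 = [3, 3, 12, 12, 1].
  S_2 = Σ v_i α_i^2 r_i = 8·3·2 + 10·3·7 + 2·12·3 + 3·12·3 + 3·1·12 = 474 ≡ 6.
  S = (7, 4, 6) ≠ 0, so r is not a codeword (an error is present).
Step 3: locate the error. For a single error e at position i, S_ℓ = v_i·e·α_i^ℓ, so α_err = S_1/S_0.
  S_0^{−1} = 7^{−1} = 2 (mod 13), so α_err = 4·2 = 8 ≡ 8 = α_3. Error position i = 3.
  Consistency check: S_2/S_1 = 6·10 = 60 ≡ 8 = α_err ✓ (single-error assumption holds).
Step 4: error magnitude e = S_0/v_3 = S_0·∏_{j≠3}(α_3 − α_j) = 7·7 = 49 ≡ 10 (mod 13).
Step 5: correct position 3: c_3 = r_3 − e = 3 − 10 ≡ 6 (mod 13). Hence c = [2, 7, 6, 3, 12].
  Check: interpolating c through the α_i gives m(x) = 11 + 1·x (degree < 2) with m(α_i) = c_i for every i, so c is indeed a codeword.


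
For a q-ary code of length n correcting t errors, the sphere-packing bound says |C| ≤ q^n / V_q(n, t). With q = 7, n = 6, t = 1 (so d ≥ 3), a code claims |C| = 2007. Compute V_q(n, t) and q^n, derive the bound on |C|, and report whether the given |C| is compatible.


V_q(n, t) = 37, q^n = 117649, Hamming bound = 3179, |C| = 2007 ≤ bound (satisfied).

Step 1: Compute V_q(n, t) = Σ_{j=0}^1 C(n, j) (q−1)^j.
  j = 0: C(6,0)·(6)^0 = 1·1 = 1.
  j = 1: C(6,1)·(6)^1 = 6·6 = 36.
  V_q(n, t) = 1 + 36 = 37.
Step 2: q^n = 7^6 = 117649.
Step 3: Hamming bound ⌊q^n / V_q(n,t)⌋ = ⌊117649/37⌋ = 3179.
Step 4: Compare |C| = 2007 to 3179: satisfied.
The claimed |C| lies below the Hamming bound.


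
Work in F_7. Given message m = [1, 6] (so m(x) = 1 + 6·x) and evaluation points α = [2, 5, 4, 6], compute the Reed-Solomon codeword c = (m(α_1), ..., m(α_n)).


c = [6, 3, 4, 2]

Message polynomial: m(x) = 1 + 6·x (mod 7).
For each evaluation point α_i, compute m(α_i) mod 7:
  α_1 = 2: Horner steps 6 → 6, so m(2) = 6.
  α_2 = 5: Horner steps 6 → 3, so m(5) = 3.
  α_3 = 4: Horner steps 6 → 4, so m(4) = 4.
  α_4 = 6: Horner steps 6 → 2, so m(6) = 2.
Codeword c = [6, 3, 4, 2] ∈ F_7^4.


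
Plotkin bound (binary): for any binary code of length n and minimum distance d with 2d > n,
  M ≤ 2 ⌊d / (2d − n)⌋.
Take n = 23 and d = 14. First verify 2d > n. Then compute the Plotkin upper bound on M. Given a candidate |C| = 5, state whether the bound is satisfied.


Plotkin bound M ≤ 4; given |C| = 5 > bound (violated).

Check applicability: 2d = 28, n = 23.
2d − n = 5 > 0, so Plotkin applies.
Compute d/(2d−n) = 14/5 ≈ 2.8000.
⌊d/(2d−n)⌋ = 2.
Plotkin bound: M ≤ 2·2 = 4.
Given |C| = 5, check: VIOLATED.
This |C| is above the Plotkin bound, so no binary code with n = 23, d = 14 and 5 codewords exists.


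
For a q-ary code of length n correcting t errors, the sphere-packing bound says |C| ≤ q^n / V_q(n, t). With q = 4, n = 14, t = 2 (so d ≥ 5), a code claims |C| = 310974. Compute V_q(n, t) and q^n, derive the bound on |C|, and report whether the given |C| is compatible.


V_q(n, t) = 862, q^n = 268435456, Hamming bound = 311410, |C| = 310974 ≤ bound (satisfied).

Step 1: Compute V_q(n, t) = Σ_{j=0}^2 C(n, j) (q−1)^j.
  j = 0: C(14,0)·(3)^0 = 1·1 = 1.
  j = 1: C(14,1)·(3)^1 = 14·3 = 42.
  j = 2: C(14,2)·(3)^2 = 91·9 = 819.
  V_q(n, t) = 1 + 42 + 819 = 862.
Step 2: q^n = 4^14 = 268435456.
Step 3: Hamming bound ⌊q^n / V_q(n,t)⌋ = ⌊268435456/862⌋ = 311410.
Step 4: Compare |C| = 310974 to 311410: satisfied.
The claimed |C| lies below the Hamming bound.


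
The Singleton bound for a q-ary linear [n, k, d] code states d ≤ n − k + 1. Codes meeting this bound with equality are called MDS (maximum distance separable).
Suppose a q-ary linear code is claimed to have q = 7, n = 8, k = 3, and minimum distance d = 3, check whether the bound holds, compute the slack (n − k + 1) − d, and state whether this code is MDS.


Singleton RHS = n − k + 1 = 6, slack = 3, bound satisfied, not MDS.

Singleton bound: d ≤ n − k + 1.
Here n = 8, k = 3, so n − k + 1 = 6.
Given d = 3, check d ≤ 6: YES.
Slack = (n − k + 1) − d = 3.
The code is NOT MDS (slack = 3 > 0).
Description: the claimed parameters are [8, 3, 3]_7; such a code would be non-MDS.


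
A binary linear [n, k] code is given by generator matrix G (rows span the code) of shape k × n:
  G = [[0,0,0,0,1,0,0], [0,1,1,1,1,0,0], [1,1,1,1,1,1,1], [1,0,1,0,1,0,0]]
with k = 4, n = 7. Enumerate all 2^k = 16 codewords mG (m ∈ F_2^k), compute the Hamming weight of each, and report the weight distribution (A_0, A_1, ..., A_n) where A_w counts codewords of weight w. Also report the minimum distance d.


Weight distribution: A_0 = 1, A_1 = 1, A_2 = 1, A_3 = 5, A_4 = 5, A_5 = 1, A_6 = 1, A_7 = 1. Minimum distance d = 1.

Enumerate all 2^4 = 16 messages m ∈ F_2^4.
For each, compute codeword c = mG in F_2^7, then tally its weight.
  m = 0000 → c = 0000000, weight = 0.
  m = 1000 → c = 0000100, weight = 1.
  m = 0100 → c = 0111100, weight = 4.
  m = 1100 → c = 0111000, weight = 3.
  m = 0010 → c = 1111111, weight = 7.
  m = 1010 → c = 1111011, weight = 6.
  m = 0110 → c = 1000011, weight = 3.
  m = 1110 → c = 1000111, weight = 4.
  m = 0001 → c = 1010100, weight = 3.
  m = 1001 → c = 1010000, weight = 2.
  m = 0101 → c = 1101000, weight = 3.
  m = 1101 → c = 1101100, weight = 4.
  m = 0011 → c = 0101011, weight = 4.
  m = 1011 → c = 0101111, weight = 5.
  m = 0111 → c = 0010111, weight = 4.
  m = 1111 → c = 0010011, weight = 3.
Tally weights:
  weight 0: 1 codewords.
  weight 1: 1 codewords.
  weight 2: 1 codewords.
  weight 3: 5 codewords.
  weight 4: 5 codewords.
  weight 5: 1 codewords.
  weight 6: 1 codewords.
  weight 7: 1 codewords.
Minimum distance d = smallest w > 0 with A_w > 0 = 1.
Sanity: Σ A_w = 16 = 2^4 = 16 ✓.


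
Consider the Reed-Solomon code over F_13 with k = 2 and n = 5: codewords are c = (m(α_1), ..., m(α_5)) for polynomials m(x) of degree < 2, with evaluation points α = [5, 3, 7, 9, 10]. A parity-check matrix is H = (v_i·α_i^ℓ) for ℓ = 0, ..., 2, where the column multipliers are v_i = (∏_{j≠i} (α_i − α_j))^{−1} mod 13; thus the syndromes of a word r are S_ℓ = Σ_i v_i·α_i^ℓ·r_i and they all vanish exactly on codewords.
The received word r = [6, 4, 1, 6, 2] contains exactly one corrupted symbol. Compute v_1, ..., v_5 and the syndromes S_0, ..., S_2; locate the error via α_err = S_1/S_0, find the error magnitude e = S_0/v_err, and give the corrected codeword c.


S = (8, 1, 5), error at position 1, error magnitude e = 10, c = [9, 4, 1, 6, 2].

Step 1: column multipliers v_i = (∏_{j≠i}(α_i − α_j))^{−1} mod 13.
  i = 1 (α = 5): (5−3)(5−7)(5−9)(5−10) = 2·(−2)·(−4)·(−5) = −80 ≡ 11, so v_1 = 11^{−1} = 6 (mod 13).
  i = 2 (α = 3): (3−5)(3−7)(3−9)(3−10) = (−2)·(−4)·(−6)·(−7) = 336 ≡ 11, so v_2 = 11^{−1} = 6 (mod 13).
  i = 3 (α = 7): (7−5)(7−3)(7−9)(7−10) = 2·4·(−2)·(−3) = 48 ≡ 9, so v_3 = 9^{−1} = 3 (mod 13).
  i = 4 (α = 9): (9−5)(9−3)(9−7)(9−10) = 4·6·2·(−1) = −48 ≡ 4, so v_4 = 4^{−1} = 10 (mod 13).
  i = 5 (α = 10): (10−5)(10−3)(10−7)(10−9) = 5·7·3·1 = 105 ≡ 1, so v_5 = 1^{−1} = 1 (mod 13).
  v = [6, 6, 3, 10, 1].
Step 2: syndromes of r = [6, 4, 1, 6, 2] (all sums mod 13).
  S_0 = Σ v_i r_i = 6·6 + 6·4 + 3·1 + 10·6 + 1·2 = 125 ≡ 8.
  S_1 = Σ v_i α_i r_i = 6·5·6 + 6·3·4 + 3·7·1 + 10·9·6 + 1·10·2 = 833 ≡ 1.
  α_i^2 mod 13 = [12, 9, 10, 3, 9].
  S_2 = Σ v_i α_i^2 r_i = 6·12·6 + 6·9·4 + 3·10·1 + 10·3·6 + 1·9·2 = 876 ≡ 5.
  S = (8, 1, 5) ≠ 0, so r is not a codeword (an error is present).
Step 3: locate the error. For a single error e at position i, S_ℓ = v_i·e·α_i^ℓ, so α_err = S_1/S_0.
  S_0^{−1} = 8^{−1} = 5 (mod 13), so α_err = 1·5 = 5 ≡ 5 = α_1. Error position i = 1.
  Consistency check: S_2/S_1 = 5·1 = 5 ≡ 5 = α_err ✓ (single-error assumption holds).
Step 4: error magnitude e = S_0/v_1 = S_0·∏_{j≠1}(α_1 − α_j) = 8·11 = 88 ≡ 10 (mod 13).
Step 5: correct position 1: c_1 = r_1 − e = 6 − 10 ≡ 9 (mod 13). Hence c = [9, 4, 1, 6, 2].
  Check: interpolating c through the α_i gives m(x) = 3 + 9·x (degree < 2) with m(α_i) = c_i for every i, so c is indeed a codeword.


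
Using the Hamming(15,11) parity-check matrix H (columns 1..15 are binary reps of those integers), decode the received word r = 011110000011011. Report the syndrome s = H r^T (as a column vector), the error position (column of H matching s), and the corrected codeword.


s = (0, 1, 1, 0)^T, error position = 6, corrected codeword c = 011111000011011

Compute s = H r^T mod 2 one row at a time:
  s_1 = 0 + 0 + 0 + 1 + 1 + 0 + 1 + 1 = 4 ≡ 0 (mod 2).
  s_2 = 1 + 1 + 0 + 0 + 1 + 0 + 1 + 1 = 5 ≡ 1 (mod 2).
  s_3 = 1 + 1 + 0 + 0 + 0 + 1 + 1 + 1 = 5 ≡ 1 (mod 2).
  s_4 = 0 + 1 + 1 + 0 + 0 + 1 + 0 + 1 = 4 ≡ 0 (mod 2).
s = (0, 1, 1, 0)^T — this equals column 6 of H (binary 0110), so error is at position 6.
Correct: flip bit 6 of r = 011110000011011 to get c = 011111000011011.


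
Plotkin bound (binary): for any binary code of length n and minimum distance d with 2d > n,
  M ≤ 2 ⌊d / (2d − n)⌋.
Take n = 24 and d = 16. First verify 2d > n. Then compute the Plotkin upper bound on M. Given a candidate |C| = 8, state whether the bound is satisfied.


Plotkin bound M ≤ 4; given |C| = 8 > bound (violated).

Check applicability: 2d = 32, n = 24.
2d − n = 8 > 0, so Plotkin applies.
Compute d/(2d−n) = 16/8 ≈ 2.0000.
⌊d/(2d−n)⌋ = 2.
Plotkin bound: M ≤ 2·2 = 4.
Given |C| = 8, check: VIOLATED.
This |C| is above the Plotkin bound, so no binary code with n = 24, d = 16 and 8 codewords exists.


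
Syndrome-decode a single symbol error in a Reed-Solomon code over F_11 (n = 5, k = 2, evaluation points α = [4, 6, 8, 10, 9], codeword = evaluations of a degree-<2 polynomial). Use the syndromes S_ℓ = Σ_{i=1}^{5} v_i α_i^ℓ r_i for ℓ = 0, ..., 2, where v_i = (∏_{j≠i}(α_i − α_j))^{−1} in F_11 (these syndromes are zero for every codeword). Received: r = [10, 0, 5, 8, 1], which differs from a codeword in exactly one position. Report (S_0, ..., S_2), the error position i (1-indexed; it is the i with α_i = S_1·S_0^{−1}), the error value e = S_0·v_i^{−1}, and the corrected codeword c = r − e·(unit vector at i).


S = (6, 3, 7), error at position 2, error magnitude e = 9, c = [10, 2, 5, 8, 1].

Step 1: column multipliers v_i = (∏_{j≠i}(α_i − α_j))^{−1} mod 11.
  i = 1 (α = 4): (4−6)(4−8)(4−10)(4−9) = (−2)·(−4)·(−6)·(−5) = 240 ≡ 9, so v_1 = 9^{−1} = 5 (mod 11).
  i = 2 (α = 6): (6−4)(6−8)(6−10)(6−9) = 2·(−2)·(−4)·(−3) = −48 ≡ 7, so v_2 = 7^{−1} = 8 (mod 11).
  i = 3 (α = 8): (8−4)(8−6)(8−10)(8−9) = 4·2·(−2)·(−1) = 16 ≡ 5, so v_3 = 5^{−1} = 9 (mod 11).
  i = 4 (α = 10): (10−4)(10−6)(10−8)(10−9) = 6·4·2·1 = 48 ≡ 4, so v_4 = 4^{−1} = 3 (mod 11).
  i = 5 (α = 9): (9−4)(9−6)(9−8)(9−10) = 5·3·1·(−1) = −15 ≡ 7, so v_5 = 7^{−1} = 8 (mod 11).
  v = [5, 8, 9, 3, 8].
Step 2: syndromes of r = [10, 0, 5, 8, 1] (all sums mod 11).
  S_0 = Σ v_i r_i = 5·10 + 8·0 + 9·5 + 3·8 + 8·1 = 127 ≡ 6.
  S_1 = Σ v_i α_i r_i = 5·4·10 + 8·6·0 + 9·8·5 + 3·10·8 + 8·9·1 = 872 ≡ 3.
  α_i^2 mod 11 = [5, 3, 9, 1, 4].
  S_2 = Σ v_i α_i^2 r_i = 5·5·10 + 8·3·0 + 9·9·5 + 3·1·8 + 8·4·1 = 711 ≡ 7.
  S = (6, 3, 7) ≠ 0, so r is not a codeword (an error is present).
Step 3: locate the error. For a single error e at position i, S_ℓ = v_i·e·α_i^ℓ, so α_err = S_1/S_0.
  S_0^{−1} = 6^{−1} = 2 (mod 11), so α_err = 3·2 = 6 ≡ 6 = α_2. Error position i = 2.
  Consistency check: S_2/S_1 = 7·4 = 28 ≡ 6 = α_err ✓ (single-error assumption holds).
Step 4: error magnitude e = S_0/v_2 = S_0·∏_{j≠2}(α_2 − α_j) = 6·7 = 42 ≡ 9 (mod 11).
Step 5: correct position 2: c_2 = r_2 − e = 0 − 9 ≡ 2 (mod 11). Hence c = [10, 2, 5, 8, 1].
  Check: interpolating c through the α_i gives m(x) = 4 + 7·x (degree < 2) with m(α_i) = c_i for every i, so c is indeed a codeword.


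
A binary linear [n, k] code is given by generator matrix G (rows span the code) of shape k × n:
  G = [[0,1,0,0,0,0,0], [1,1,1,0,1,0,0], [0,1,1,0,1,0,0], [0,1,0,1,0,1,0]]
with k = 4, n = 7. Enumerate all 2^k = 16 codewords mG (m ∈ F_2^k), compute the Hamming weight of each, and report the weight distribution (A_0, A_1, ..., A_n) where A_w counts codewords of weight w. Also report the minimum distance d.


Weight distribution: A_0 = 1, A_1 = 2, A_2 = 3, A_3 = 4, A_4 = 3, A_5 = 2, A_6 = 1. Minimum distance d = 1.

Enumerate all 2^4 = 16 messages m ∈ F_2^4.
For each, compute codeword c = mG in F_2^7, then tally its weight.
  m = 0000 → c = 0000000, weight = 0.
  m = 1000 → c = 0100000, weight = 1.
  m = 0100 → c = 1110100, weight = 4.
  m = 1100 → c = 1010100, weight = 3.
  m = 0010 → c = 0110100, weight = 3.
  m = 1010 → c = 0010100, weight = 2.
  m = 0110 → c = 1000000, weight = 1.
  m = 1110 → c = 1100000, weight = 2.
  m = 0001 → c = 0101010, weight = 3.
  m = 1001 → c = 0001010, weight = 2.
  m = 0101 → c = 1011110, weight = 5.
  m = 1101 → c = 1111110, weight = 6.
  m = 0011 → c = 0011110, weight = 4.
  m = 1011 → c = 0111110, weight = 5.
  m = 0111 → c = 1101010, weight = 4.
  m = 1111 → c = 1001010, weight = 3.
Tally weights:
  weight 0: 1 codewords.
  weight 1: 2 codewords.
  weight 2: 3 codewords.
  weight 3: 4 codewords.
  weight 4: 3 codewords.
  weight 5: 2 codewords.
  weight 6: 1 codewords.
Minimum distance d = smallest w > 0 with A_w > 0 = 1.
Sanity: Σ A_w = 16 = 2^4 = 16 ✓.


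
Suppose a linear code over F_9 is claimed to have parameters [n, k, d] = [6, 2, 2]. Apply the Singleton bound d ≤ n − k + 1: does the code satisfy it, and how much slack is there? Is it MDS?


Singleton RHS = n − k + 1 = 5, slack = 3, bound satisfied, not MDS.

Singleton bound: d ≤ n − k + 1.
Here n = 6, k = 2, so n − k + 1 = 5.
Given d = 2, check d ≤ 5: YES.
Slack = (n − k + 1) − d = 3.
The code is NOT MDS (slack = 3 > 0).
Description: the claimed parameters are [6, 2, 2]_9; such a code would be non-MDS.


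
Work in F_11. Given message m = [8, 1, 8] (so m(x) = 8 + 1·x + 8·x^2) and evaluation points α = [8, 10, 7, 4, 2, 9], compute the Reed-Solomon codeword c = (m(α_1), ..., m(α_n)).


c = [0, 4, 0, 8, 9, 5]

Message polynomial: m(x) = 8 + 1·x + 8·x^2 (mod 11).
For each evaluation point α_i, compute m(α_i) mod 11:
  α_1 = 8: Horner steps 8 → 10 → 0, so m(8) = 0.
  α_2 = 10: Horner steps 8 → 4 → 4, so m(10) = 4.
  α_3 = 7: Horner steps 8 → 2 → 0, so m(7) = 0.
  α_4 = 4: Horner steps 8 → 0 → 8, so m(4) = 8.
  α_5 = 2: Horner steps 8 → 6 → 9, so m(2) = 9.
  α_6 = 9: Horner steps 8 → 7 → 5, so m(9) = 5.
Codeword c = [0, 4, 0, 8, 9, 5] ∈ F_11^6.


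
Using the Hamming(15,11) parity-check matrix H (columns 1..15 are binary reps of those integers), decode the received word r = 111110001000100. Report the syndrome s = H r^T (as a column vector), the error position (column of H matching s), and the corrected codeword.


s = (0, 1, 0, 1)^T, error position = 5, corrected codeword c = 111100001000100

Compute s = H r^T mod 2 one row at a time:
  s_1 = 0 + 1 + 0 + 0 + 0 + 1 + 0 + 0 = 2 ≡ 0 (mod 2).
  s_2 = 1 + 1 + 0 + 0 + 0 + 1 + 0 + 0 = 3 ≡ 1 (mod 2).
  s_3 = 1 + 1 + 0 + 0 + 0 + 0 + 0 + 0 = 2 ≡ 0 (mod 2).
  s_4 = 1 + 1 + 1 + 0 + 1 + 0 + 1 + 0 = 5 ≡ 1 (mod 2).
s = (0, 1, 0, 1)^T — this equals column 5 of H (binary 0101), so error is at position 5.
Correct: flip bit 5 of r = 111110001000100 to get c = 111100001000100.


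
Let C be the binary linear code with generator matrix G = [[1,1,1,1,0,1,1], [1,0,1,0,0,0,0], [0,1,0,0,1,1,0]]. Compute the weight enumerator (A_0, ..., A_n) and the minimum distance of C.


Weight distribution: A_0 = 1, A_2 = 1, A_3 = 2, A_4 = 1, A_5 = 2, A_6 = 1. Minimum distance d = 2.

Enumerate all 2^3 = 8 messages m ∈ F_2^3.
For each, compute codeword c = mG in F_2^7, then tally its weight.
  m = 000 → c = 0000000, weight = 0.
  m = 100 → c = 1111011, weight = 6.
  m = 010 → c = 1010000, weight = 2.
  m = 110 → c = 0101011, weight = 4.
  m = 001 → c = 0100110, weight = 3.
  m = 101 → c = 1011101, weight = 5.
  m = 011 → c = 1110110, weight = 5.
  m = 111 → c = 0001101, weight = 3.
Tally weights:
  weight 0: 1 codewords.
  weight 2: 1 codewords.
  weight 3: 2 codewords.
  weight 4: 1 codewords.
  weight 5: 2 codewords.
  weight 6: 1 codewords.
Minimum distance d = smallest w > 0 with A_w > 0 = 2.
Sanity: Σ A_w = 8 = 2^3 = 8 ✓.


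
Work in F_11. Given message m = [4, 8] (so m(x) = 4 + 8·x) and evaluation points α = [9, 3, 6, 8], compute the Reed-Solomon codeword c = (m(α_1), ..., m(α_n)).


c = [10, 6, 8, 2]

Message polynomial: m(x) = 4 + 8·x (mod 11).
For each evaluation point α_i, compute m(α_i) mod 11:
  α_1 = 9: Horner steps 8 → 10, so m(9) = 10.
  α_2 = 3: Horner steps 8 → 6, so m(3) = 6.
  α_3 = 6: Horner steps 8 → 8, so m(6) = 8.
  α_4 = 8: Horner steps 8 → 2, so m(8) = 2.
Codeword c = [10, 6, 8, 2] ∈ F_11^4.


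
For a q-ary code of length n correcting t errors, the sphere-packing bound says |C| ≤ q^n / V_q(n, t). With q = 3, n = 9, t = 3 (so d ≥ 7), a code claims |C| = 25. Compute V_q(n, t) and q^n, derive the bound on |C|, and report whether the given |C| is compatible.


V_q(n, t) = 835, q^n = 19683, Hamming bound = 23, |C| = 25 > bound (violated).

Step 1: Compute V_q(n, t) = Σ_{j=0}^3 C(n, j) (q−1)^j.
  j = 0: C(9,0)·(2)^0 = 1·1 = 1.
  j = 1: C(9,1)·(2)^1 = 9·2 = 18.
  j = 2: C(9,2)·(2)^2 = 36·4 = 144.
  j = 3: C(9,3)·(2)^3 = 84·8 = 672.
  V_q(n, t) = 1 + 18 + 144 + 672 = 835.
Step 2: q^n = 3^9 = 19683.
Step 3: Hamming bound ⌊q^n / V_q(n,t)⌋ = ⌊19683/835⌋ = 23.
Step 4: Compare |C| = 25 to 23: violated.
The claimed |C| lies above the Hamming bound, so no 3-ary code of length 9 with d ≥ 7 can have 25 codewords.


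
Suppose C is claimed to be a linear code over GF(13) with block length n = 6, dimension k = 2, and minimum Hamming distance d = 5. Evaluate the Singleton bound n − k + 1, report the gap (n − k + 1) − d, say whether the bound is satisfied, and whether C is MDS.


Singleton RHS = n − k + 1 = 5, slack = 0, bound satisfied, MDS.

Singleton bound: d ≤ n − k + 1.
Here n = 6, k = 2, so n − k + 1 = 5.
Given d = 5, check d ≤ 5: YES.
Slack = (n − k + 1) − d = 0.
The code is MDS (slack = 0).
Description: the claimed parameters are [6, 2, 5]_13; such a code would be MDS (meets Singleton bound).


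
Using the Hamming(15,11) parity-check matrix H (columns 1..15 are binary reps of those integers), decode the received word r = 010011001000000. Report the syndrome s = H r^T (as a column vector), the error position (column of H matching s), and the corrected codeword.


s = (1, 0, 0, 0)^T, error position = 8, corrected codeword c = 010011011000000

Compute s = H r^T mod 2 one row at a time:
  s_1 = 0 + 1 + 0 + 0 + 0 + 0 + 0 + 0 = 1 ≡ 1 (mod 2).
  s_2 = 0 + 1 + 1 + 0 + 0 + 0 + 0 + 0 = 2 ≡ 0 (mod 2).
  s_3 = 1 + 0 + 1 + 0 + 0 + 0 + 0 + 0 = 2 ≡ 0 (mod 2).
  s_4 = 0 + 0 + 1 + 0 + 1 + 0 + 0 + 0 = 2 ≡ 0 (mod 2).
s = (1, 0, 0, 0)^T — this equals column 8 of H (binary 1000), so error is at position 8.
Correct: flip bit 8 of r = 010011001000000 to get c = 010011011000000.


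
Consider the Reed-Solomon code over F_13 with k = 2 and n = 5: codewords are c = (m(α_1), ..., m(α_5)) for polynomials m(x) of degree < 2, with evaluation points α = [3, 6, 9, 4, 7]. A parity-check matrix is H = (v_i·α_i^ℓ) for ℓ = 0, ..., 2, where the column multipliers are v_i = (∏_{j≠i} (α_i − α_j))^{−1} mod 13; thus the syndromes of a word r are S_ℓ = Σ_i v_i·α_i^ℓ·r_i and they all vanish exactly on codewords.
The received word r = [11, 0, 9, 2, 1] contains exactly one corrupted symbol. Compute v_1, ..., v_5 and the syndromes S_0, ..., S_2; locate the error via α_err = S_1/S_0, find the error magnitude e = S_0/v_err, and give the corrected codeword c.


S = (11, 1, 6), error at position 2, error magnitude e = 3, c = [11, 10, 9, 2, 1].

Step 1: column multipliers v_i = (∏_{j≠i}(α_i − α_j))^{−1} mod 13.
  i = 1 (α = 3): (3−6)(3−9)(3−4)(3−7) = (−3)·(−6)·(−1)·(−4) = 72 ≡ 7, so v_1 = 7^{−1} = 2 (mod 13).
  i = 2 (α = 6): (6−3)(6−9)(6−4)(6−7) = 3·(−3)·2·(−1) = 18 ≡ 5, so v_2 = 5^{−1} = 8 (mod 13).
  i = 3 (α = 9): (9−3)(9−6)(9−4)(9−7) = 6·3·5·2 = 180 ≡ 11, so v_3 = 11^{−1} = 6 (mod 13).
  i = 4 (α = 4): (4−3)(4−6)(4−9)(4−7) = 1·(−2)·(−5)·(−3) = −30 ≡ 9, so v_4 = 9^{−1} = 3 (mod 13).
  i = 5 (α = 7): (7−3)(7−6)(7−9)(7−4) = 4·1·(−2)·3 = −24 ≡ 2, so v_5 = 2^{−1} = 7 (mod 13).
  v = [2, 8, 6, 3, 7].
Step 2: syndromes of r = [11, 0, 9, 2, 1] (all sums mod 13).
  S_0 = Σ v_i r_i = 2·11 + 8·0 + 6·9 + 3·2 + 7·1 = 89 ≡ 11.
  S_1 = Σ v_i α_i r_i = 2·3·11 + 8·6·0 + 6·9·9 + 3·4·2 + 7·7·1 = 625 ≡ 1.
  α_i^2 mod 13 = [9, 10, 3, 3, 10].
  S_2 = Σ v_i α_i^2 r_i = 2·9·11 + 8·10·0 + 6·3·9 + 3·3·2 + 7·10·1 = 448 ≡ 6.
  S = (11, 1, 6) ≠ 0, so r is not a codeword (an error is present).
Step 3: locate the error. For a single error e at position i, S_ℓ = v_i·e·α_i^ℓ, so α_err = S_1/S_0.
  S_0^{−1} = 11^{−1} = 6 (mod 13), so α_err = 1·6 = 6 ≡ 6 = α_2. Error position i = 2.
  Consistency check: S_2/S_1 = 6·1 = 6 ≡ 6 = α_err ✓ (single-error assumption holds).
Step 4: error magnitude e = S_0/v_2 = S_0·∏_{j≠2}(α_2 − α_j) = 11·5 = 55 ≡ 3 (mod 13).
Step 5: correct position 2: c_2 = r_2 − e = 0 − 3 ≡ 10 (mod 13). Hence c = [11, 10, 9, 2, 1].
  Check: interpolating c through the α_i gives m(x) = 12 + 4·x (degree < 2) with m(α_i) = c_i for every i, so c is indeed a codeword.


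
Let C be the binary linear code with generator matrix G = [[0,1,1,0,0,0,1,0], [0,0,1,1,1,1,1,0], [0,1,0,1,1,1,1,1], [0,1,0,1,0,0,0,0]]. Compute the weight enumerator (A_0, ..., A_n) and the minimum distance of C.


Weight distribution: A_0 = 1, A_2 = 3, A_3 = 4, A_4 = 3, A_5 = 4, A_6 = 1. Minimum distance d = 2.

Enumerate all 2^4 = 16 messages m ∈ F_2^4.
For each, compute codeword c = mG in F_2^8, then tally its weight.
  m = 0000 → c = 00000000, weight = 0.
  m = 1000 → c = 01100010, weight = 3.
  m = 0100 → c = 00111110, weight = 5.
  m = 1100 → c = 01011100, weight = 4.
  m = 0010 → c = 01011111, weight = 6.
  m = 1010 → c = 00111101, weight = 5.
  m = 0110 → c = 01100001, weight = 3.
  m = 1110 → c = 00000011, weight = 2.
  m = 0001 → c = 01010000, weight = 2.
  m = 1001 → c = 00110010, weight = 3.
  m = 0101 → c = 01101110, weight = 5.
  m = 1101 → c = 00001100, weight = 2.
  m = 0011 → c = 00001111, weight = 4.
  m = 1011 → c = 01101101, weight = 5.
  m = 0111 → c = 00110001, weight = 3.
  m = 1111 → c = 01010011, weight = 4.
Tally weights:
  weight 0: 1 codewords.
  weight 2: 3 codewords.
  weight 3: 4 codewords.
  weight 4: 3 codewords.
  weight 5: 4 codewords.
  weight 6: 1 codewords.
Minimum distance d = smallest w > 0 with A_w > 0 = 2.
Sanity: Σ A_w = 16 = 2^4 = 16 ✓.
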